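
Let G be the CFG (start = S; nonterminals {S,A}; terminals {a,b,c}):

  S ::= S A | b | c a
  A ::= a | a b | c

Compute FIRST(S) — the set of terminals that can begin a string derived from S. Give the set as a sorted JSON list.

FIRST sets, iterate to fixpoint:
iter 1:
  A via A→a: +{a}
  A via A→c: +{c}
  S via S→b: +{b}
  S via S→c a: +{c}
  FIRST(S)={b,c}  FIRST(A)={a,c}
iter 2: done
  FIRST(S)={b,c}  FIRST(A)={a,c}

FIRST(S) = ["b", "c"]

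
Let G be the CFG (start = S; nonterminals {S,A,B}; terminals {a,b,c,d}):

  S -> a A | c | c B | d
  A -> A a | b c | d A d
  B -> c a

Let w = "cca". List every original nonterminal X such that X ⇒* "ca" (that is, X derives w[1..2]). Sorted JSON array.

Convert to CNF:
  S -> T0 A | T2 B | c | d
  A -> A T0 | T1 T2 | T3 X4
  B -> T2 T0
  T0 -> a
  T1 -> b
  T2 -> c
  T3 -> d
  X4 -> A T3

CYK fill, restricted to cells inside w[1..2]:
  cell(1,1) c: {S,T2}  orig:{S}
  cell(2,2) a: {T0}  orig:{}
  cell(1,2) ca: {B}

Original NTs in T[1,2] deriving "ca": ["B"]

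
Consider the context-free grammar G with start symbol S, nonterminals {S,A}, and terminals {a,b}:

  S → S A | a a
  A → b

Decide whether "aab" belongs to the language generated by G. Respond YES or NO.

CNF form of G:
  S -> S A | T0 T0
  A -> b
  T0 -> a

Fill CYK table bottom-up:
  [0..0]={T0}  "a"  orig:{}
  [1..1]={T0}  "a"  orig:{}
  [2..2]={A}  "b"
  [0..1]={S}  "aa"
  [1..2]=∅  "ab"
  [0..2]={S}  "aab"

S ∈ T[0,2] ⇒ YES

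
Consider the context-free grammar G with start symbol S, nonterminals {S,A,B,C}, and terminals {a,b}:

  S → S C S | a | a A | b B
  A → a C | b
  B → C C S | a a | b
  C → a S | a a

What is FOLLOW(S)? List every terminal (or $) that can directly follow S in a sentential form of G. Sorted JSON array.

Compute FIRST by fixpoint:
round 1:
  A via A→a C: +{a}
  A via A→b: +{b}
  B via B→a a: +{a}
  B via B→b: +{b}
  C via C→a S: +{a}
  S via S→a: +{a}
  S via S→b B: +{b}
  FIRST[S]={a,b}  FIRST[A]={a,b}  FIRST[B]={a,b}  FIRST[C]={a}
round 2: (stable)
  FIRST[S]={a,b}  FIRST[A]={a,b}  FIRST[B]={a,b}  FIRST[C]={a}

Compute FOLLOW by fixpoint:
FOLLOW(S) := {$}
iter 1:
  B→C C S: FOLLOW(C) ⊇ FIRST(C) = {a}; new: +{a}
  B→C C S: FOLLOW(C) ⊇ FIRST(S) = {a,b}; new: +{b}
  C→a S: FOLLOW(S) ⊇ FOLLOW(C) ⊇ {a,b}; new: +{a,b}
  S→a A: FOLLOW(A) ⊇ FOLLOW(S) ⊇ {$,a,b}; new: +{$,a,b}
  S→b B: FOLLOW(B) ⊇ FOLLOW(S) ⊇ {$,a,b}; new: +{$,a,b}
  FOLLOW[S]={$,a,b}  FOLLOW[A]={$,a,b}  FOLLOW[B]={$,a,b}  FOLLOW[C]={a,b}
iter 2:
  A→a C: FOLLOW(C) ⊇ FOLLOW(A) ⊇ {$,a,b}; new: +{$}
  FOLLOW[S]={$,a,b}  FOLLOW[A]={$,a,b}  FOLLOW[B]={$,a,b}  FOLLOW[C]={$,a,b}
iter 3: (no change)
  FOLLOW[S]={$,a,b}  FOLLOW[A]={$,a,b}  FOLLOW[B]={$,a,b}  FOLLOW[C]={$,a,b}

FOLLOW(S) = ["$", "a", "b"]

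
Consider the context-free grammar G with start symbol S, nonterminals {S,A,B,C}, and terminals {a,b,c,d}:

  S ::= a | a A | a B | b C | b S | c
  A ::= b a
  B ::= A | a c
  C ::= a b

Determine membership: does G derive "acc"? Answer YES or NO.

Convert to CNF:
  S -> T0 C | T0 S | T1 A | T1 B | a | c
  A -> T0 T1
  B -> T0 T1 | T1 T2
  C -> T1 T0
  T0 -> b
  T1 -> a
  T2 -> c

CYK fill:
  T[0,0] 'a' = {S,T1}  orig:{S}
  T[1,1] 'c' = {S,T2}  orig:{S}
  T[2,2] 'c' = {S,T2}  orig:{S}
  T[0,1] 'ac' = {B}
  T[1,2] 'cc' = ∅
  T[0,2] 'acc' = ∅

S ∉ T[0,2] ⇒ NO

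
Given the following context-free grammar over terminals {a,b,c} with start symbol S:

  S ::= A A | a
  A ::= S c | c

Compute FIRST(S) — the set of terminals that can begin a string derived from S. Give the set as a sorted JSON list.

Compute FIRST by fixpoint:
iter 1:
  A via A→c: +{c}
  S via S→A A: +{c}
  S via S→a: +{a}
  FIRST(S)={a,c}  FIRST(A)={c}
iter 2:
  A via A→S c: +{a}
  FIRST(S)={a,c}  FIRST(A)={a,c}
iter 3: done
  FIRST(S)={a,c}  FIRST(A)={a,c}

FIRST(S) = ["a", "c"]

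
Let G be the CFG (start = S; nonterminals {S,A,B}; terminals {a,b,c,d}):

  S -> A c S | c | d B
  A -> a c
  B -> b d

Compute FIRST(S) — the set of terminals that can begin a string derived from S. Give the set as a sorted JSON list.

FIRST iteration:
iter 1:
  A via A→a c: +{a}
  B via B→b d: +{b}
  S via S→A c S: +{a}
  S via S→c: +{c}
  S via S→d B: +{d}
  FIRST[S]={a,c,d}  FIRST[A]={a}  FIRST[B]={b}
iter 2: (no change)
  FIRST[S]={a,c,d}  FIRST[A]={a}  FIRST[B]={b}

FIRST(S) = ["a", "c", "d"]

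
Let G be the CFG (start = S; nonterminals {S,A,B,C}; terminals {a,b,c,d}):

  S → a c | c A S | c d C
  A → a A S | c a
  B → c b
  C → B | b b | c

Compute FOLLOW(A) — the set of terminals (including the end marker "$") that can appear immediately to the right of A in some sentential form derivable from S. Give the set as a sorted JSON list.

FIRST iteration:
iter 1:
  A via A→a A S: +{a}
  A via A→c a: +{c}
  B via B→c b: +{c}
  C via C→B: +{c}
  C via C→b b: +{b}
  S via S→a c: +{a}
  S via S→c A S: +{c}
  FIRST[S]={a,c}  FIRST[A]={a,c}  FIRST[B]={c}  FIRST[C]={b,c}
iter 2: done
  FIRST[S]={a,c}  FIRST[A]={a,c}  FIRST[B]={c}  FIRST[C]={b,c}

Compute FOLLOW by fixpoint:
FOLLOW(S) := {$}
iter 1:
  A→a A S: FOLLOW(A) ⊇ FIRST(S) = {a,c}; new: +{a,c}
  A→a A S: FOLLOW(S) ⊇ FOLLOW(A) ⊇ {a,c}; new: +{a,c}
  S→c d C: FOLLOW(C) ⊇ FOLLOW(S) ⊇ {$,a,c}; new: +{$,a,c}
  S: {$,a,c}  A: {a,c}  B: {}  C: {$,a,c}
iter 2:
  C→B: FOLLOW(B) ⊇ FOLLOW(C) ⊇ {$,a,c}; new: +{$,a,c}
  S: {$,a,c}  A: {a,c}  B: {$,a,c}  C: {$,a,c}
iter 3: (stable)
  S: {$,a,c}  A: {a,c}  B: {$,a,c}  C: {$,a,c}

FOLLOW(A) = ["a", "c"]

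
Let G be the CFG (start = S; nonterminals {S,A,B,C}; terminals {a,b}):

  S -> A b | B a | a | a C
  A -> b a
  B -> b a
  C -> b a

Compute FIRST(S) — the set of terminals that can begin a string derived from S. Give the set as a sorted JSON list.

FIRST iteration:
pass 1:
  A via A→b a: +{b}
  B via B→b a: +{b}
  C via C→b a: +{b}
  S via S→A b: +{b}
  S via S→a: +{a}
  FIRST[S]={a,b}  FIRST[A]={b}  FIRST[B]={b}  FIRST[C]={b}
pass 2: (no change)
  FIRST[S]={a,b}  FIRST[A]={b}  FIRST[B]={b}  FIRST[C]={b}

FIRST(S) = ["a", "b"]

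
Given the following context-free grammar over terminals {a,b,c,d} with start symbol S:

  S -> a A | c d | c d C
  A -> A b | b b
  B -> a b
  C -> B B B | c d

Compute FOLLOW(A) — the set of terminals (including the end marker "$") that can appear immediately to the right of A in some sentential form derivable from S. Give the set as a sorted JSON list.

FIRST iteration:
pass 1:
  A via A→b b: +{b}
  B via B→a b: +{a}
  C via C→B B B: +{a}
  C via C→c d: +{c}
  S via S→a A: +{a}
  S via S→c d: +{c}
  FIRST(S)={a,c}  FIRST(A)={b}  FIRST(B)={a}  FIRST(C)={a,c}
pass 2: done
  FIRST(S)={a,c}  FIRST(A)={b}  FIRST(B)={a}  FIRST(C)={a,c}

FOLLOW iteration:
seed FOLLOW(S) with $
[1]
  A→A b: FOLLOW(A) ⊇ FIRST(b) = {b}; new: +{b}
  C→B B B: FOLLOW(B) ⊇ FIRST(B) = {a}; new: +{a}
  S→a A: FOLLOW(A) ⊇ FOLLOW(S) ⊇ {$}; new: +{$}
  S→c d C: FOLLOW(C) ⊇ FOLLOW(S) ⊇ {$}; new: +{$}
  S: {$}  A: {$,b}  B: {a}  C: {$}
[2]
  C→B B B: FOLLOW(B) ⊇ FOLLOW(C) ⊇ {$}; new: +{$}
  S: {$}  A: {$,b}  B: {$,a}  C: {$}
[3] (no change)
  S: {$}  A: {$,b}  B: {$,a}  C: {$}

FOLLOW(A) = ["$", "b"]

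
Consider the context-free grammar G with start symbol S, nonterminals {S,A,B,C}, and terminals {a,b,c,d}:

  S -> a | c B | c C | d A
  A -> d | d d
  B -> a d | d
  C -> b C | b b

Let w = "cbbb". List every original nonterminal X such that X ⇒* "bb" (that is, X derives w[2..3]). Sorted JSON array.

Convert to CNF:
  S -> T0 A | T3 B | T3 C | a
  A -> T0 T0 | d
  B -> T1 T0 | d
  C -> T2 C | T2 T2
  T0 -> d
  T1 -> a
  T2 -> b
  T3 -> c

Fill CYK table bottom-up, restricted to cells inside w[2..3]:
  cell(2,2) b: {T2}  orig:{}
  cell(3,3) b: {T2}  orig:{}
  cell(2,3) bb: {C}

Original NTs in T[2,3] deriving "bb": ["C"]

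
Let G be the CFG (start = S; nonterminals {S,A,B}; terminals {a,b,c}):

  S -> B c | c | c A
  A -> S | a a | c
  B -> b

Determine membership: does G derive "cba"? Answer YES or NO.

Convert to CNF:
  S -> B T0 | T0 A | c
  A -> B T0 | T0 A | T1 T1 | c
  B -> b
  T0 -> c
  T1 -> a

Fill CYK table bottom-up:
  [0..0]={A,S,T0}  "c"  orig:{A,S}
  [1..1]={B}  "b"
  [2..2]={T1}  "a"  orig:{}
  [0..1]=∅  "cb"
  [1..2]=∅  "ba"
  [0..2]=∅  "cba"

S ∉ T[0,2] ⇒ NO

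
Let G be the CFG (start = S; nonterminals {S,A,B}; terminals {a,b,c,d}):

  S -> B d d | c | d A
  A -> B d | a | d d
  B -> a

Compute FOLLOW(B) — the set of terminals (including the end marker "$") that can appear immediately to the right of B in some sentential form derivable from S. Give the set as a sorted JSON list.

FIRST sets, iterate to fixpoint:
[1]
  A via A→a: +{a}
  A via A→d d: +{d}
  B via B→a: +{a}
  S via S→B d d: +{a}
  S via S→c: +{c}
  S via S→d A: +{d}
  FIRST(S)={a,c,d}  FIRST(A)={a,d}  FIRST(B)={a}
[2] (no change)
  FIRST(S)={a,c,d}  FIRST(A)={a,d}  FIRST(B)={a}

FOLLOW sets:
FOLLOW(S) := {$}
iter 1:
  A→B d: FOLLOW(B) ⊇ FIRST(d) = {d}; new: +{d}
  S→d A: FOLLOW(A) ⊇ FOLLOW(S) ⊇ {$}; new: +{$}
  FOLLOW(S)={$}  FOLLOW(A)={$}  FOLLOW(B)={d}
iter 2: done
  FOLLOW(S)={$}  FOLLOW(A)={$}  FOLLOW(B)={d}

FOLLOW(B) = ["d"]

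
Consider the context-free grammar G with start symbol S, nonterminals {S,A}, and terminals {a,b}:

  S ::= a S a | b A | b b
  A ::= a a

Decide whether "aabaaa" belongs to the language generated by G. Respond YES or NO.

Convert to CNF:
  S -> T0 X2 | T1 A | T1 T1
  A -> T0 T0
  T0 -> a
  T1 -> b
  X2 -> S T0

Fill CYK table bottom-up:
  cell(0,0) a: {T0}  orig:{}
  cell(1,1) a: {T0}  orig:{}
  cell(2,2) b: {T1}  orig:{}
  cell(3,3) a: {T0}  orig:{}
  cell(4,4) a: {T0}  orig:{}
  cell(5,5) a: {T0}  orig:{}
  cell(0,1) aa: {A}
  cell(1,2) ab: ∅
  cell(2,3) ba: ∅
  cell(3,4) aa: {A}
  cell(4,5) aa: {A}
  cell(0,2) aab: ∅
  cell(1,3) aba: ∅
  cell(2,4) baa: {S}
  cell(3,5) aaa: ∅
  cell(0,3) aaba: ∅
  cell(1,4) abaa: ∅
  cell(2,5) baaa: {X2}  orig:{}
  cell(0,4) aabaa: ∅
  cell(1,5) abaaa: {S}
  cell(0,5) aabaaa: ∅

S ∉ T[0,5] ⇒ NO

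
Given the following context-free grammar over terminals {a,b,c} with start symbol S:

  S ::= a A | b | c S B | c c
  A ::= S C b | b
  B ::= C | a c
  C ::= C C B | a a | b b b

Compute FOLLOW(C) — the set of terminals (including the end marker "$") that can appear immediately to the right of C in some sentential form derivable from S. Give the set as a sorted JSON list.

FIRST iteration:
round 1:
  A via A→b: +{b}
  B via B→a c: +{a}
  C via C→a a: +{a}
  C via C→b b b: +{b}
  S via S→a A: +{a}
  S via S→b: +{b}
  S via S→c S B: +{c}
  FIRST(S)={a,b,c}  FIRST(A)={b}  FIRST(B)={a}  FIRST(C)={a,b}
round 2:
  A via A→S C b: +{a,c}
  B via B→C: +{b}
  FIRST(S)={a,b,c}  FIRST(A)={a,b,c}  FIRST(B)={a,b}  FIRST(C)={a,b}
round 3: — fixpoint
  FIRST(S)={a,b,c}  FIRST(A)={a,b,c}  FIRST(B)={a,b}  FIRST(C)={a,b}

FOLLOW iteration:
seed FOLLOW(S) with $
pass 1:
  A→S C b: FOLLOW(S) ⊇ FIRST(C) = {a,b}; new: +{a,b}
  A→S C b: FOLLOW(C) ⊇ FIRST(b) = {b}; new: +{b}
  C→C C B: FOLLOW(C) ⊇ FIRST(C) = {a,b}; new: +{a}
  C→C C B: FOLLOW(B) ⊇ FOLLOW(C) ⊇ {a,b}; new: +{a,b}
  S→a A: FOLLOW(A) ⊇ FOLLOW(S) ⊇ {$,a,b}; new: +{$,a,b}
  S→c S B: FOLLOW(B) ⊇ FOLLOW(S) ⊇ {$,a,b}; new: +{$}
  FOLLOW[S]={$,a,b}  FOLLOW[A]={$,a,b}  FOLLOW[B]={$,a,b}  FOLLOW[C]={a,b}
pass 2:
  B→C: FOLLOW(C) ⊇ FOLLOW(B) ⊇ {$,a,b}; new: +{$}
  FOLLOW[S]={$,a,b}  FOLLOW[A]={$,a,b}  FOLLOW[B]={$,a,b}  FOLLOW[C]={$,a,b}
pass 3: — fixpoint
  FOLLOW[S]={$,a,b}  FOLLOW[A]={$,a,b}  FOLLOW[B]={$,a,b}  FOLLOW[C]={$,a,b}

FOLLOW(C) = ["$", "a", "b"]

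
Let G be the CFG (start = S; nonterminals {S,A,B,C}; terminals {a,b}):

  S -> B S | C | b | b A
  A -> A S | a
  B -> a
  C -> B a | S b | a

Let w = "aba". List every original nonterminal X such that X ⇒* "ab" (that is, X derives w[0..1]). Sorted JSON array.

CNF form of G:
  S -> B S | B T0 | S T1 | T1 A | a | b
  A -> A S | a
  B -> a
  C -> B T0 | S T1 | a
  T0 -> a
  T1 -> b

Fill CYK table bottom-up — only the sub-triangle for w[0..1]:
  T[0,0] 'a' = {A,B,C,S,T0}  orig:{A,B,C,S}
  T[1,1] 'b' = {S,T1}  orig:{S}
  T[0,1] 'ab' = {A,C,S}

Original NTs in T[0,1] deriving "ab": ["A", "C", "S"]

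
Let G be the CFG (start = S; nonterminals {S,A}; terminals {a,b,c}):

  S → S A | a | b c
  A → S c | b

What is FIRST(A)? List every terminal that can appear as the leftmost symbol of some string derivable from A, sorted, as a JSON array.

FIRST sets, iterate to fixpoint:
round 1:
  A via A→b: +{b}
  S via S→a: +{a}
  S via S→b c: +{b}
  FIRST(S)={a,b}  FIRST(A)={b}
round 2:
  A via A→S c: +{a}
  FIRST(S)={a,b}  FIRST(A)={a,b}
round 3: done
  FIRST(S)={a,b}  FIRST(A)={a,b}

FIRST(A) = ["a", "b"]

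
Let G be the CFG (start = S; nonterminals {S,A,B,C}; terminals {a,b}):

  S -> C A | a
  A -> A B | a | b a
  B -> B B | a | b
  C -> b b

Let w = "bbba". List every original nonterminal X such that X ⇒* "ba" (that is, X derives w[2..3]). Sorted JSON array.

Convert to CNF:
  S -> C A | a
  A -> A B | T0 T1 | a
  B -> B B | a | b
  C -> T0 T0
  T0 -> b
  T1 -> a

CYK fill (cells [i..j] with 2 ≤ i ≤ j ≤ 3 only):
  T[2,2] 'b' = {B,T0}  orig:{B}
  T[3,3] 'a' = {A,B,S,T1}  orig:{A,B,S}
  T[2,3] 'ba' = {A,B}

Original NTs in T[2,3] deriving "ba": ["A", "B"]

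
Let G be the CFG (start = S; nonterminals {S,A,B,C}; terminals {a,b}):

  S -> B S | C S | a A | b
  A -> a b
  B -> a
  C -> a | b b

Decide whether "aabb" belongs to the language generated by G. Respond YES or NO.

CNF form of G:
  S -> B S | C S | T0 A | b
  A -> T0 T1
  B -> a
  C -> T1 T1 | a
  T0 -> a
  T1 -> b

Fill CYK table bottom-up:
  cell(0,0) a: {B,C,T0}  orig:{B,C}
  cell(1,1) a: {B,C,T0}  orig:{B,C}
  cell(2,2) b: {S,T1}  orig:{S}
  cell(3,3) b: {S,T1}  orig:{S}
  cell(0,1) aa: ∅
  cell(1,2) ab: {A,S}
  cell(2,3) bb: {C}
  cell(0,2) aab: {S}
  cell(1,3) abb: ∅
  cell(0,3) aabb: ∅

S ∉ T[0,3] ⇒ NO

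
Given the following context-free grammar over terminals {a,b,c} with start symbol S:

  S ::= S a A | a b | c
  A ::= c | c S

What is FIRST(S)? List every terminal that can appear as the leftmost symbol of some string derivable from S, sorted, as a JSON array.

FIRST iteration:
round 1:
  A via A→c: +{c}
  S via S→a b: +{a}
  S via S→c: +{c}
  FIRST[S]={a,c}  FIRST[A]={c}
round 2: done
  FIRST[S]={a,c}  FIRST[A]={c}

FIRST(S) = ["a", "c"]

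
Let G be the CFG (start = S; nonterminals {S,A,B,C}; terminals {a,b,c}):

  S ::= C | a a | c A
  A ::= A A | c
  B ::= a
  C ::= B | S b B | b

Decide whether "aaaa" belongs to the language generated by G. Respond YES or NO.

Convert to CNF:
  S -> S X4 | T1 T1 | T2 A | a | b
  A -> A A | c
  B -> a
  C -> S X3 | a | b
  T0 -> b
  T1 -> a
  T2 -> c
  X3 -> T0 B
  X4 -> T0 B

CYK fill:
  [0..0]={B,C,S,T1}  "a"  orig:{B,C,S}
  [1..1]={B,C,S,T1}  "a"  orig:{B,C,S}
  [2..2]={B,C,S,T1}  "a"  orig:{B,C,S}
  [3..3]={B,C,S,T1}  "a"  orig:{B,C,S}
  [0..1]={S}  "aa"
  [1..2]={S}  "aa"
  [2..3]={S}  "aa"
  [0..2]=∅  "aaa"
  [1..3]=∅  "aaa"
  [0..3]=∅  "aaaa"

S ∉ T[0,3] ⇒ NO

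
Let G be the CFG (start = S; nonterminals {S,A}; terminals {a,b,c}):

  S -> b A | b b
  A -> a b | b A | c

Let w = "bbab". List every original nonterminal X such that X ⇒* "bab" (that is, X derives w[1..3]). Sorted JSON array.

Convert to CNF:
  S -> T1 A | T1 T1
  A -> T0 T1 | T1 A | c
  T0 -> a
  T1 -> b

Fill CYK table bottom-up, restricted to cells inside w[1..3]:
  [1..1]={T1}  "b"  orig:{}
  [2..2]={T0}  "a"  orig:{}
  [3..3]={T1}  "b"  orig:{}
  [1..2]=∅  "ba"
  [2..3]={A}  "ab"
  [1..3]={A,S}  "bab"

Original NTs in T[1,3] deriving "bab": ["A", "S"]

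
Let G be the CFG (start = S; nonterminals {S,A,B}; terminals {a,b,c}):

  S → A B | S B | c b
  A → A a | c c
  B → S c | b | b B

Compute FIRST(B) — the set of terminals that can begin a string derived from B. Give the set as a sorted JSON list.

Compute FIRST by fixpoint:
round 1:
  A via A→c c: +{c}
  B via B→b: +{b}
  S via S→A B: +{c}
  S: {c}  A: {c}  B: {b}
round 2:
  B via B→S c: +{c}
  S: {c}  A: {c}  B: {b,c}
round 3: — fixpoint
  S: {c}  A: {c}  B: {b,c}

FIRST(B) = ["b", "c"]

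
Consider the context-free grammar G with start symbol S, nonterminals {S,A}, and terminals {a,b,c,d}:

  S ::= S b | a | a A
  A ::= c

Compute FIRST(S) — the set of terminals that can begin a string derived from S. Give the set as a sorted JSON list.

Compute FIRST by fixpoint:
round 1:
  A via A→c: +{c}
  S via S→a: +{a}
  FIRST[S]={a}  FIRST[A]={c}
round 2: (stable)
  FIRST[S]={a}  FIRST[A]={c}

FIRST(S) = ["a"]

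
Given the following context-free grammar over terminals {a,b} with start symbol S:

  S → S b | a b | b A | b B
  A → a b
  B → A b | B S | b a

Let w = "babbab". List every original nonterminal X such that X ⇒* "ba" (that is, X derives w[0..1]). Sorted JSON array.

CNF form of G:
  S -> S T1 | T0 T1 | T1 A | T1 B
  A -> T0 T1
  B -> A T1 | B S | T1 T0
  T0 -> a
  T1 -> b

CYK fill (cells [i..j] with 0 ≤ i ≤ j ≤ 1 only):
  [0..0]={T1}  "b"  orig:{}
  [1..1]={T0}  "a"  orig:{}
  [0..1]={B}  "ba"

Original NTs in T[0,1] deriving "ba": ["B"]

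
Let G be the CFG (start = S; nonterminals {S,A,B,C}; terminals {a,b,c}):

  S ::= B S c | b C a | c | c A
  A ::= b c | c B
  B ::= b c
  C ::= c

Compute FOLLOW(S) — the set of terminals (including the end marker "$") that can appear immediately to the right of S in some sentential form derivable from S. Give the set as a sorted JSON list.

FIRST sets, iterate to fixpoint:
iter 1:
  A via A→b c: +{b}
  A via A→c B: +{c}
  B via B→b c: +{b}
  C via C→c: +{c}
  S via S→B S c: +{b}
  S via S→c: +{c}
  FIRST(S)={b,c}  FIRST(A)={b,c}  FIRST(B)={b}  FIRST(C)={c}
iter 2: (stable)
  FIRST(S)={b,c}  FIRST(A)={b,c}  FIRST(B)={b}  FIRST(C)={c}

Compute FOLLOW by fixpoint:
seed FOLLOW(S) with $
pass 1:
  S→B S c: FOLLOW(B) ⊇ FIRST(S) = {b,c}; new: +{b,c}
  S→B S c: FOLLOW(S) ⊇ FIRST(c) = {c}; new: +{c}
  S→b C a: FOLLOW(C) ⊇ FIRST(a) = {a}; new: +{a}
  S→c A: FOLLOW(A) ⊇ FOLLOW(S) ⊇ {$,c}; new: +{$,c}
  FOLLOW(S)={$,c}  FOLLOW(A)={$,c}  FOLLOW(B)={b,c}  FOLLOW(C)={a}
pass 2:
  A→c B: FOLLOW(B) ⊇ FOLLOW(A) ⊇ {$,c}; new: +{$}
  FOLLOW(S)={$,c}  FOLLOW(A)={$,c}  FOLLOW(B)={$,b,c}  FOLLOW(C)={a}
pass 3: (stable)
  FOLLOW(S)={$,c}  FOLLOW(A)={$,c}  FOLLOW(B)={$,b,c}  FOLLOW(C)={a}

FOLLOW(S) = ["$", "c"]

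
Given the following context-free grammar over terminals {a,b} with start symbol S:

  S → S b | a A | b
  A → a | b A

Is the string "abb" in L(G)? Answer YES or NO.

CNF form of G:
  S -> S T0 | T1 A | b
  A -> T0 A | a
  T0 -> b
  T1 -> a

Fill CYK table bottom-up:
  [0..0]={A,T1}  "a"  orig:{A}
  [1..1]={S,T0}  "b"  orig:{S}
  [2..2]={S,T0}  "b"  orig:{S}
  [0..1]=∅  "ab"
  [1..2]={S}  "bb"
  [0..2]=∅  "abb"

S ∉ T[0,2] ⇒ NO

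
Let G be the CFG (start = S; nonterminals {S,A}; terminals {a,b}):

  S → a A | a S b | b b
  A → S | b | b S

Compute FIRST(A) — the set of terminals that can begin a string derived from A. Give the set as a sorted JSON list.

FIRST iteration:
iter 1:
  A via A→b: +{b}
  S via S→a A: +{a}
  S via S→b b: +{b}
  S: {a,b}  A: {b}
iter 2:
  A via A→S: +{a}
  S: {a,b}  A: {a,b}
iter 3: (no change)
  S: {a,b}  A: {a,b}

FIRST(A) = ["a", "b"]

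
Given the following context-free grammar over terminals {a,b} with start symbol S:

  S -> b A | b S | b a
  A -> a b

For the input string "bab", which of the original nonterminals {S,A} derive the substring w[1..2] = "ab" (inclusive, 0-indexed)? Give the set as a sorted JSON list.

CNF form of G:
  S -> T1 A | T1 S | T1 T0
  A -> T0 T1
  T0 -> a
  T1 -> b

Fill CYK table bottom-up — only the sub-triangle for w[1..2]:
  T[1,1] 'a' = {T0}  orig:{}
  T[2,2] 'b' = {T1}  orig:{}
  T[1,2] 'ab' = {A}

Original NTs in T[1,2] deriving "ab": ["A"]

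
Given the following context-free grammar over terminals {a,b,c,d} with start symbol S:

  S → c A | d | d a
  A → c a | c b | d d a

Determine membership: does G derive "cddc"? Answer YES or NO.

CNF form of G:
  S -> T0 A | T3 T1 | d
  A -> T0 T1 | T0 T2 | T3 X4
  T0 -> c
  T1 -> a
  T2 -> b
  T3 -> d
  X4 -> T3 T1

CYK fill:
  cell(0,0) c: {T0}  orig:{}
  cell(1,1) d: {S,T3}  orig:{S}
  cell(2,2) d: {S,T3}  orig:{S}
  cell(3,3) c: {T0}  orig:{}
  cell(0,1) cd: ∅
  cell(1,2) dd: ∅
  cell(2,3) dc: ∅
  cell(0,2) cdd: ∅
  cell(1,3) ddc: ∅
  cell(0,3) cddc: ∅

S ∉ T[0,3] ⇒ NO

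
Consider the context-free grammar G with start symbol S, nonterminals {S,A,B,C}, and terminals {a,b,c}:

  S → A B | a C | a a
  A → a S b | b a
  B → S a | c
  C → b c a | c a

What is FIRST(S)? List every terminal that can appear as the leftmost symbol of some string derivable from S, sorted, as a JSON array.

FIRST sets, iterate to fixpoint:
[1]
  A via A→a S b: +{a}
  A via A→b a: +{b}
  B via B→c: +{c}
  C via C→b c a: +{b}
  C via C→c a: +{c}
  S via S→A B: +{a,b}
  S: {a,b}  A: {a,b}  B: {c}  C: {b,c}
[2]
  B via B→S a: +{a,b}
  S: {a,b}  A: {a,b}  B: {a,b,c}  C: {b,c}
[3] done
  S: {a,b}  A: {a,b}  B: {a,b,c}  C: {b,c}

FIRST(S) = ["a", "b"]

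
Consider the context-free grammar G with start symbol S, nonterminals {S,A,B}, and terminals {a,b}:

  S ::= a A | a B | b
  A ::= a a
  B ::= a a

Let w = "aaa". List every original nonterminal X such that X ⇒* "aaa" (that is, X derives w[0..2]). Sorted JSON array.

CNF form of G:
  S -> T0 A | T0 B | b
  A -> T0 T0
  B -> T0 T0
  T0 -> a

CYK fill (cells [i..j] with 0 ≤ i ≤ j ≤ 2 only):
  [0..0]={T0}  "a"  orig:{}
  [1..1]={T0}  "a"  orig:{}
  [2..2]={T0}  "a"  orig:{}
  [0..1]={A,B}  "aa"
  [1..2]={A,B}  "aa"
  [0..2]={S}  "aaa"

Original NTs in T[0,2] deriving "aaa": ["S"]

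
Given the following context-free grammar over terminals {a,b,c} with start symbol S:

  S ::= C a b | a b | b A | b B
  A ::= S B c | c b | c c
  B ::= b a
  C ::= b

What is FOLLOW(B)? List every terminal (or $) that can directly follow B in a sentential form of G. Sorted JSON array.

FIRST iteration:
[1]
  A via A→c b: +{c}
  B via B→b a: +{b}
  C via C→b: +{b}
  S via S→C a b: +{b}
  S via S→a b: +{a}
  FIRST(S)={a,b}  FIRST(A)={c}  FIRST(B)={b}  FIRST(C)={b}
[2]
  A via A→S B c: +{a,b}
  FIRST(S)={a,b}  FIRST(A)={a,b,c}  FIRST(B)={b}  FIRST(C)={b}
[3] (no change)
  FIRST(S)={a,b}  FIRST(A)={a,b,c}  FIRST(B)={b}  FIRST(C)={b}

Compute FOLLOW by fixpoint:
seed FOLLOW(S) with $
pass 1:
  A→S B c: FOLLOW(S) ⊇ FIRST(B) = {b}; new: +{b}
  A→S B c: FOLLOW(B) ⊇ FIRST(c) = {c}; new: +{c}
  S→C a b: FOLLOW(C) ⊇ FIRST(a) = {a}; new: +{a}
  S→b A: FOLLOW(A) ⊇ FOLLOW(S) ⊇ {$,b}; new: +{$,b}
  S→b B: FOLLOW(B) ⊇ FOLLOW(S) ⊇ {$,b}; new: +{$,b}
  FOLLOW(S)={$,b}  FOLLOW(A)={$,b}  FOLLOW(B)={$,b,c}  FOLLOW(C)={a}
pass 2: (stable)
  FOLLOW(S)={$,b}  FOLLOW(A)={$,b}  FOLLOW(B)={$,b,c}  FOLLOW(C)={a}

FOLLOW(B) = ["$", "b", "c"]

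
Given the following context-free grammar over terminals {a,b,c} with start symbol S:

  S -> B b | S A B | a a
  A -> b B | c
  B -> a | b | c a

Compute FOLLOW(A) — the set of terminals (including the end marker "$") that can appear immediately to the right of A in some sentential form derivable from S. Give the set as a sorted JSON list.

FIRST sets, iterate to fixpoint:
[1]
  A via A→b B: +{b}
  A via A→c: +{c}
  B via B→a: +{a}
  B via B→b: +{b}
  B via B→c a: +{c}
  S via S→B b: +{a,b,c}
  S: {a,b,c}  A: {b,c}  B: {a,b,c}
[2] done
  S: {a,b,c}  A: {b,c}  B: {a,b,c}

Compute FOLLOW by fixpoint:
seed FOLLOW(S) with $
iter 1:
  S→B b: FOLLOW(B) ⊇ FIRST(b) = {b}; new: +{b}
  S→S A B: FOLLOW(S) ⊇ FIRST(A) = {b,c}; new: +{b,c}
  S→S A B: FOLLOW(A) ⊇ FIRST(B) = {a,b,c}; new: +{a,b,c}
  S→S A B: FOLLOW(B) ⊇ FOLLOW(S) ⊇ {$,b,c}; new: +{$,c}
  FOLLOW[S]={$,b,c}  FOLLOW[A]={a,b,c}  FOLLOW[B]={$,b,c}
iter 2:
  A→b B: FOLLOW(B) ⊇ FOLLOW(A) ⊇ {a,b,c}; new: +{a}
  FOLLOW[S]={$,b,c}  FOLLOW[A]={a,b,c}  FOLLOW[B]={$,a,b,c}
iter 3: (no change)
  FOLLOW[S]={$,b,c}  FOLLOW[A]={a,b,c}  FOLLOW[B]={$,a,b,c}

FOLLOW(A) = ["a", "b", "c"]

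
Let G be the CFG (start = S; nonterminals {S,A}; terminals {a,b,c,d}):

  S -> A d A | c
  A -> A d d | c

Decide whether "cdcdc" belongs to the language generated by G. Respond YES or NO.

CNF form of G:
  S -> A X2 | c
  A -> A X1 | c
  T0 -> d
  X1 -> T0 T0
  X2 -> T0 A

CYK fill:
  T[0,0] 'c' = {A,S}
  T[1,1] 'd' = {T0}  orig:{}
  T[2,2] 'c' = {A,S}
  T[3,3] 'd' = {T0}  orig:{}
  T[4,4] 'c' = {A,S}
  T[0,1] 'cd' = ∅
  T[1,2] 'dc' = {X2}  orig:{}
  T[2,3] 'cd' = ∅
  T[3,4] 'dc' = {X2}  orig:{}
  T[0,2] 'cdc' = {S}
  T[1,3] 'dcd' = ∅
  T[2,4] 'cdc' = {S}
  T[0,3] 'cdcd' = ∅
  T[1,4] 'dcdc' = ∅
  T[0,4] 'cdcdc' = ∅

S ∉ T[0,4] ⇒ NO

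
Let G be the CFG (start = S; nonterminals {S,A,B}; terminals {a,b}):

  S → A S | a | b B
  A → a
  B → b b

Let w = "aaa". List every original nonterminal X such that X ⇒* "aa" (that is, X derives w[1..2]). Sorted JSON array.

Convert to CNF:
  S -> A S | T0 B | a
  A -> a
  B -> T0 T0
  T0 -> b

CYK fill — only the sub-triangle for w[1..2]:
  [1..1]={A,S}  "a"
  [2..2]={A,S}  "a"
  [1..2]={S}  "aa"

Original NTs in T[1,2] deriving "aa": ["S"]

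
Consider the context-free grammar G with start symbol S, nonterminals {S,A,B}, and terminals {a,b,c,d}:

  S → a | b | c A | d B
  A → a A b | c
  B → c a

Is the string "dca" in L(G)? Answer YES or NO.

Convert to CNF:
  S -> T2 A | T3 B | a | b
  A -> T0 X4 | c
  B -> T2 T0
  T0 -> a
  T1 -> b
  T2 -> c
  T3 -> d
  X4 -> A T1

CYK table (by increasing span):
  [0..0]={T3}  "d"  orig:{}
  [1..1]={A,T2}  "c"  orig:{A}
  [2..2]={S,T0}  "a"  orig:{S}
  [0..1]=∅  "dc"
  [1..2]={B}  "ca"
  [0..2]={S}  "dca"

S ∈ T[0,2] ⇒ YES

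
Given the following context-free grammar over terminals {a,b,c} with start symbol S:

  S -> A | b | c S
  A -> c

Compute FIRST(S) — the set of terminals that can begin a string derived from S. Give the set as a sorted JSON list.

FIRST sets, iterate to fixpoint:
iter 1:
  A via A→c: +{c}
  S via S→A: +{c}
  S via S→b: +{b}
  FIRST(S)={b,c}  FIRST(A)={c}
iter 2: (stable)
  FIRST(S)={b,c}  FIRST(A)={c}

FIRST(S) = ["b", "c"]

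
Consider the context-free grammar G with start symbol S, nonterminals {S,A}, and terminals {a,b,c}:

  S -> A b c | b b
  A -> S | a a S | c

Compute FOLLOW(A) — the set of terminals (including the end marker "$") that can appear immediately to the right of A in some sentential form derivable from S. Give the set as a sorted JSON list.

Compute FIRST by fixpoint:
iter 1:
  A via A→a a S: +{a}
  A via A→c: +{c}
  S via S→A b c: +{a,c}
  S via S→b b: +{b}
  FIRST(S)={a,b,c}  FIRST(A)={a,c}
iter 2:
  A via A→S: +{b}
  FIRST(S)={a,b,c}  FIRST(A)={a,b,c}
iter 3: done
  FIRST(S)={a,b,c}  FIRST(A)={a,b,c}

Compute FOLLOW by fixpoint:
seed FOLLOW(S) with $
[1]
  S→A b c: FOLLOW(A) ⊇ FIRST(b) = {b}; new: +{b}
  S: {$}  A: {b}
[2]
  A→S: FOLLOW(S) ⊇ FOLLOW(A) ⊇ {b}; new: +{b}
  S: {$,b}  A: {b}
[3] — fixpoint
  S: {$,b}  A: {b}

FOLLOW(A) = ["b"]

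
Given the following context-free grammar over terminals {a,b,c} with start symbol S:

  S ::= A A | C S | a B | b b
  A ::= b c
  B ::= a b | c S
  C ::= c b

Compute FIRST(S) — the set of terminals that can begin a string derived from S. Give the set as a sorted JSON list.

FIRST iteration:
iter 1:
  A via A→b c: +{b}
  B via B→a b: +{a}
  B via B→c S: +{c}
  C via C→c b: +{c}
  S via S→A A: +{b}
  S via S→C S: +{c}
  S via S→a B: +{a}
  FIRST(S)={a,b,c}  FIRST(A)={b}  FIRST(B)={a,c}  FIRST(C)={c}
iter 2: done
  FIRST(S)={a,b,c}  FIRST(A)={b}  FIRST(B)={a,c}  FIRST(C)={c}

FIRST(S) = ["a", "b", "c"]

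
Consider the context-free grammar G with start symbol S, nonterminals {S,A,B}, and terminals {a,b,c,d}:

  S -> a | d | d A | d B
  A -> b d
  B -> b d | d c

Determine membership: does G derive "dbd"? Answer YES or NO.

Convert to CNF:
  S -> T1 A | T1 B | a | d
  A -> T0 T1
  B -> T0 T1 | T1 T2
  T0 -> b
  T1 -> d
  T2 -> c

Fill CYK table bottom-up:
  cell(0,0) d: {S,T1}  orig:{S}
  cell(1,1) b: {T0}  orig:{}
  cell(2,2) d: {S,T1}  orig:{S}
  cell(0,1) db: ∅
  cell(1,2) bd: {A,B}
  cell(0,2) dbd: {S}

S ∈ T[0,2] ⇒ YES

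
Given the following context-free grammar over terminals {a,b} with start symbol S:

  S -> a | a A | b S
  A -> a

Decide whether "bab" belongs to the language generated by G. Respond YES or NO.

CNF form of G:
  S -> T0 A | T1 S | a
  A -> a
  T0 -> a
  T1 -> b

CYK table (by increasing span):
  cell(0,0) b: {T1}  orig:{}
  cell(1,1) a: {A,S,T0}  orig:{A,S}
  cell(2,2) b: {T1}  orig:{}
  cell(0,1) ba: {S}
  cell(1,2) ab: ∅
  cell(0,2) bab: ∅

S ∉ T[0,2] ⇒ NO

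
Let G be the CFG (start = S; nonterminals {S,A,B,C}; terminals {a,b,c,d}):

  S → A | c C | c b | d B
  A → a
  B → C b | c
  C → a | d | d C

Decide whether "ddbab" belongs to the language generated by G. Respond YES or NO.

CNF form of G:
  S -> T1 B | T2 C | T2 T0 | a
  A -> a
  B -> C T0 | c
  C -> T1 C | a | d
  T0 -> b
  T1 -> d
  T2 -> c

CYK fill:
  T[0,0] 'd' = {C,T1}  orig:{C}
  T[1,1] 'd' = {C,T1}  orig:{C}
  T[2,2] 'b' = {T0}  orig:{}
  T[3,3] 'a' = {A,C,S}
  T[4,4] 'b' = {T0}  orig:{}
  T[0,1] 'dd' = {C}
  T[1,2] 'db' = {B}
  T[2,3] 'ba' = ∅
  T[3,4] 'ab' = {B}
  T[0,2] 'ddb' = {B,S}
  T[1,3] 'dba' = ∅
  T[2,4] 'bab' = ∅
  T[0,3] 'ddba' = ∅
  T[1,4] 'dbab' = ∅
  T[0,4] 'ddbab' = ∅

S ∉ T[0,4] ⇒ NO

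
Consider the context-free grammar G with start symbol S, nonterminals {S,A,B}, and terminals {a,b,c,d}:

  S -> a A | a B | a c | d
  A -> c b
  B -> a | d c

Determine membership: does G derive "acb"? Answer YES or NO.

CNF form of G:
  S -> T3 A | T3 B | T3 T0 | d
  A -> T0 T1
  B -> T2 T0 | a
  T0 -> c
  T1 -> b
  T2 -> d
  T3 -> a

Fill CYK table bottom-up:
  T[0,0] 'a' = {B,T3}  orig:{B}
  T[1,1] 'c' = {T0}  orig:{}
  T[2,2] 'b' = {T1}  orig:{}
  T[0,1] 'ac' = {S}
  T[1,2] 'cb' = {A}
  T[0,2] 'acb' = {S}

S ∈ T[0,2] ⇒ YES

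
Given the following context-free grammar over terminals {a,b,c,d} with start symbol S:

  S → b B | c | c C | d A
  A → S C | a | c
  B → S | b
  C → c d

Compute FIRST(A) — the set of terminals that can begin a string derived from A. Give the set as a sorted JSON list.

Compute FIRST by fixpoint:
pass 1:
  A via A→a: +{a}
  A via A→c: +{c}
  B via B→b: +{b}
  C via C→c d: +{c}
  S via S→b B: +{b}
  S via S→c: +{c}
  S via S→d A: +{d}
  FIRST(S)={b,c,d}  FIRST(A)={a,c}  FIRST(B)={b}  FIRST(C)={c}
pass 2:
  A via A→S C: +{b,d}
  B via B→S: +{c,d}
  FIRST(S)={b,c,d}  FIRST(A)={a,b,c,d}  FIRST(B)={b,c,d}  FIRST(C)={c}
pass 3: (stable)
  FIRST(S)={b,c,d}  FIRST(A)={a,b,c,d}  FIRST(B)={b,c,d}  FIRST(C)={c}

FIRST(A) = ["a", "b", "c", "d"]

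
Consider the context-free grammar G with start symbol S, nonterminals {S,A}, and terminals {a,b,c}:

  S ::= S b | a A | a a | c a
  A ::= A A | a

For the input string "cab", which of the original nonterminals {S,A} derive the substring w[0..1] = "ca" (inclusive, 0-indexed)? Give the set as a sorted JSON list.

CNF form of G:
  S -> S T0 | T1 A | T1 T1 | T2 T1
  A -> A A | a
  T0 -> b
  T1 -> a
  T2 -> c

Fill CYK table bottom-up (cells [i..j] with 0 ≤ i ≤ j ≤ 1 only):
  T[0,0] 'c' = {T2}  orig:{}
  T[1,1] 'a' = {A,T1}  orig:{A}
  T[0,1] 'ca' = {S}

Original NTs in T[0,1] deriving "ca": ["S"]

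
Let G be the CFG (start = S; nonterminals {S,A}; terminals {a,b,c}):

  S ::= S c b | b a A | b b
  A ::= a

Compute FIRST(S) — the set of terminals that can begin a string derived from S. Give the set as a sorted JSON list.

FIRST iteration:
[1]
  A via A→a: +{a}
  S via S→b a A: +{b}
  S: {b}  A: {a}
[2] (no change)
  S: {b}  A: {a}

FIRST(S) = ["b"]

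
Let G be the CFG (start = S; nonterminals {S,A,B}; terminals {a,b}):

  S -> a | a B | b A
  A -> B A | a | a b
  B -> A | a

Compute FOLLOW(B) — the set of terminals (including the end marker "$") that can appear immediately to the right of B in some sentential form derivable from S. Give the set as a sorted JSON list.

FIRST iteration:
iter 1:
  A via A→a: +{a}
  B via B→A: +{a}
  S via S→a: +{a}
  S via S→b A: +{b}
  FIRST[S]={a,b}  FIRST[A]={a}  FIRST[B]={a}
iter 2: done
  FIRST[S]={a,b}  FIRST[A]={a}  FIRST[B]={a}

Compute FOLLOW by fixpoint:
initialize: $ ∈ FOLLOW(S)
[1]
  A→B A: FOLLOW(B) ⊇ FIRST(A) = {a}; new: +{a}
  B→A: FOLLOW(A) ⊇ FOLLOW(B) ⊇ {a}; new: +{a}
  S→a B: FOLLOW(B) ⊇ FOLLOW(S) ⊇ {$}; new: +{$}
  S→b A: FOLLOW(A) ⊇ FOLLOW(S) ⊇ {$}; new: +{$}
  FOLLOW(S)={$}  FOLLOW(A)={$,a}  FOLLOW(B)={$,a}
[2] done
  FOLLOW(S)={$}  FOLLOW(A)={$,a}  FOLLOW(B)={$,a}

FOLLOW(B) = ["$", "a"]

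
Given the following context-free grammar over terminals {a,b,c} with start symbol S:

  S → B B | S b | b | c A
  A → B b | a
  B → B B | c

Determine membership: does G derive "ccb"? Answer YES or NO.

Convert to CNF:
  S -> B B | S T0 | T1 A | b
  A -> B T0 | a
  B -> B B | c
  T0 -> b
  T1 -> c

CYK table (by increasing span):
  [0..0]={B,T1}  "c"  orig:{B}
  [1..1]={B,T1}  "c"  orig:{B}
  [2..2]={S,T0}  "b"  orig:{S}
  [0..1]={B,S}  "cc"
  [1..2]={A}  "cb"
  [0..2]={A,S}  "ccb"

S ∈ T[0,2] ⇒ YES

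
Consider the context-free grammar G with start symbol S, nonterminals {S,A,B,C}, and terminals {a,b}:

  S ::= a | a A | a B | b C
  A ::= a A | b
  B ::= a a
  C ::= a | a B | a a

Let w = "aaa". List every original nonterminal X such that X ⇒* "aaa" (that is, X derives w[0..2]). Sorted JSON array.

Convert to CNF:
  S -> T0 A | T0 B | T1 C | a
  A -> T0 A | b
  B -> T0 T0
  C -> T0 B | T0 T0 | a
  T0 -> a
  T1 -> b

Fill CYK table bottom-up (cells [i..j] with 0 ≤ i ≤ j ≤ 2 only):
  [0..0]={C,S,T0}  "a"  orig:{C,S}
  [1..1]={C,S,T0}  "a"  orig:{C,S}
  [2..2]={C,S,T0}  "a"  orig:{C,S}
  [0..1]={B,C}  "aa"
  [1..2]={B,C}  "aa"
  [0..2]={C,S}  "aaa"

Original NTs in T[0,2] deriving "aaa": ["C", "S"]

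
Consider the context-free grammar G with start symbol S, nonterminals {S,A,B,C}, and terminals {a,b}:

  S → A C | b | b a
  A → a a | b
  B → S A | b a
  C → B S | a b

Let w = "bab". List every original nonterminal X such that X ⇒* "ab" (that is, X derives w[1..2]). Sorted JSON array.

Convert to CNF:
  S -> A C | T1 T0 | b
  A -> T0 T0 | b
  B -> S A | T1 T0
  C -> B S | T0 T1
  T0 -> a
  T1 -> b

Fill CYK table bottom-up — only the sub-triangle for w[1..2]:
  T[1,1] 'a' = {T0}  orig:{}
  T[2,2] 'b' = {A,S,T1}  orig:{A,S}
  T[1,2] 'ab' = {C}

Original NTs in T[1,2] deriving "ab": ["C"]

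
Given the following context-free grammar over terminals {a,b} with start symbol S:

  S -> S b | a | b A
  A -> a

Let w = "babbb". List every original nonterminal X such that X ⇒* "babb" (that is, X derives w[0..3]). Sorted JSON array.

CNF form of G:
  S -> S T0 | T0 A | a
  A -> a
  T0 -> b

CYK table (by increasing span) (cells [i..j] with 0 ≤ i ≤ j ≤ 3 only):
  T[0,0] 'b' = {T0}  orig:{}
  T[1,1] 'a' = {A,S}
  T[2,2] 'b' = {T0}  orig:{}
  T[3,3] 'b' = {T0}  orig:{}
  T[0,1] 'ba' = {S}
  T[1,2] 'ab' = {S}
  T[2,3] 'bb' = ∅
  T[0,2] 'bab' = {S}
  T[1,3] 'abb' = {S}
  T[0,3] 'babb' = {S}

Original NTs in T[0,3] deriving "babb": ["S"]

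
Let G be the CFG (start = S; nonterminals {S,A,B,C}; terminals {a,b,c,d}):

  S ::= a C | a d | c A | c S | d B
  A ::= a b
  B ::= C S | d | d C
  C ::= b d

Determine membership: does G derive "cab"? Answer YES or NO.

Convert to CNF:
  S -> T0 C | T0 T2 | T2 B | T3 A | T3 S
  A -> T0 T1
  B -> C S | T2 C | d
  C -> T1 T2
  T0 -> a
  T1 -> b
  T2 -> d
  T3 -> c

Fill CYK table bottom-up:
  T[0,0] 'c' = {T3}  orig:{}
  T[1,1] 'a' = {T0}  orig:{}
  T[2,2] 'b' = {T1}  orig:{}
  T[0,1] 'ca' = ∅
  T[1,2] 'ab' = {A}
  T[0,2] 'cab' = {S}

S ∈ T[0,2] ⇒ YES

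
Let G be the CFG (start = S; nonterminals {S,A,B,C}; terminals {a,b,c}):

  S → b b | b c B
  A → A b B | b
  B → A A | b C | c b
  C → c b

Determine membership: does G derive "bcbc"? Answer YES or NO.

Convert to CNF:
  S -> T0 T0 | T0 X3
  A -> A X2 | b
  B -> A A | T0 C | T1 T0
  C -> T1 T0
  T0 -> b
  T1 -> c
  X2 -> T0 B
  X3 -> T1 B

Fill CYK table bottom-up:
  cell(0,0) b: {A,T0}  orig:{A}
  cell(1,1) c: {T1}  orig:{}
  cell(2,2) b: {A,T0}  orig:{A}
  cell(3,3) c: {T1}  orig:{}
  cell(0,1) bc: ∅
  cell(1,2) cb: {B,C}
  cell(2,3) bc: ∅
  cell(0,2) bcb: {B,X2}  orig:{B}
  cell(1,3) cbc: ∅
  cell(0,3) bcbc: ∅

S ∉ T[0,3] ⇒ NO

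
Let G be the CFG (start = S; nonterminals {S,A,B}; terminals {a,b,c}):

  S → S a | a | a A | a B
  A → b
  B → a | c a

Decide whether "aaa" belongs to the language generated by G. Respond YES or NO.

Convert to CNF:
  S -> S T1 | T1 A | T1 B | a
  A -> b
  B -> T0 T1 | a
  T0 -> c
  T1 -> a

CYK fill:
  [0..0]={B,S,T1}  "a"  orig:{B,S}
  [1..1]={B,S,T1}  "a"  orig:{B,S}
  [2..2]={B,S,T1}  "a"  orig:{B,S}
  [0..1]={S}  "aa"
  [1..2]={S}  "aa"
  [0..2]={S}  "aaa"

S ∈ T[0,2] ⇒ YES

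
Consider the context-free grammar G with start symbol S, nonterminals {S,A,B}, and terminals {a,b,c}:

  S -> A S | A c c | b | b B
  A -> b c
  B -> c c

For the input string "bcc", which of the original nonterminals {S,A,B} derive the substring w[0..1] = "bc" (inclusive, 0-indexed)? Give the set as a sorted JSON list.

Convert to CNF:
  S -> A S | A X2 | T0 B | b
  A -> T0 T1
  B -> T1 T1
  T0 -> b
  T1 -> c
  X2 -> T1 T1

CYK table (by increasing span) — only the sub-triangle for w[0..1]:
  [0..0]={S,T0}  "b"  orig:{S}
  [1..1]={T1}  "c"  orig:{}
  [0..1]={A}  "bc"

Original NTs in T[0,1] deriving "bc": ["A"]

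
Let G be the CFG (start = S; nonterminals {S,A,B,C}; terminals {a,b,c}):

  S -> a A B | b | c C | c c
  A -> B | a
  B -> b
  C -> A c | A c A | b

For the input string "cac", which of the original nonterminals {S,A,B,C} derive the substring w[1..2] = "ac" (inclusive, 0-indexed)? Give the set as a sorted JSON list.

CNF form of G:
  S -> T0 C | T0 T0 | T1 X3 | b
  A -> a | b
  B -> b
  C -> A T0 | A X2 | b
  T0 -> c
  T1 -> a
  X2 -> T0 A
  X3 -> A B

Fill CYK table bottom-up, restricted to cells inside w[1..2]:
  T[1,1] 'a' = {A,T1}  orig:{A}
  T[2,2] 'c' = {T0}  orig:{}
  T[1,2] 'ac' = {C}

Original NTs in T[1,2] deriving "ac": ["C"]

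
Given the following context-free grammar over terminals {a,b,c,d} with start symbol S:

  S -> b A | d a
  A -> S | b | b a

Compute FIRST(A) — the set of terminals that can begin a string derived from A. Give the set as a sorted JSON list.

FIRST iteration:
pass 1:
  A via A→b: +{b}
  S via S→b A: +{b}
  S via S→d a: +{d}
  FIRST(S)={b,d}  FIRST(A)={b}
pass 2:
  A via A→S: +{d}
  FIRST(S)={b,d}  FIRST(A)={b,d}
pass 3: done
  FIRST(S)={b,d}  FIRST(A)={b,d}

FIRST(A) = ["b", "d"]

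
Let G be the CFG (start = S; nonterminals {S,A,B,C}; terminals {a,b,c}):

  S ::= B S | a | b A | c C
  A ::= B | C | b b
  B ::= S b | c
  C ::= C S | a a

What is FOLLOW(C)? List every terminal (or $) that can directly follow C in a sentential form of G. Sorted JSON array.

Compute FIRST by fixpoint:
round 1:
  A via A→b b: +{b}
  B via B→c: +{c}
  C via C→a a: +{a}
  S via S→B S: +{c}
  S via S→a: +{a}
  S via S→b A: +{b}
  FIRST(S)={a,b,c}  FIRST(A)={b}  FIRST(B)={c}  FIRST(C)={a}
round 2:
  A via A→B: +{c}
  A via A→C: +{a}
  B via B→S b: +{a,b}
  FIRST(S)={a,b,c}  FIRST(A)={a,b,c}  FIRST(B)={a,b,c}  FIRST(C)={a}
round 3: — fixpoint
  FIRST(S)={a,b,c}  FIRST(A)={a,b,c}  FIRST(B)={a,b,c}  FIRST(C)={a}

Compute FOLLOW by fixpoint:
initialize: $ ∈ FOLLOW(S)
[1]
  B→S b: FOLLOW(S) ⊇ FIRST(b) = {b}; new: +{b}
  C→C S: FOLLOW(C) ⊇ FIRST(S) = {a,b,c}; new: +{a,b,c}
  C→C S: FOLLOW(S) ⊇ FOLLOW(C) ⊇ {a,b,c}; new: +{a,c}
  S→B S: FOLLOW(B) ⊇ FIRST(S) = {a,b,c}; new: +{a,b,c}
  S→b A: FOLLOW(A) ⊇ FOLLOW(S) ⊇ {$,a,b,c}; new: +{$,a,b,c}
  S→c C: FOLLOW(C) ⊇ FOLLOW(S) ⊇ {$,a,b,c}; new: +{$}
  FOLLOW[S]={$,a,b,c}  FOLLOW[A]={$,a,b,c}  FOLLOW[B]={a,b,c}  FOLLOW[C]={$,a,b,c}
[2]
  A→B: FOLLOW(B) ⊇ FOLLOW(A) ⊇ {$,a,b,c}; new: +{$}
  FOLLOW[S]={$,a,b,c}  FOLLOW[A]={$,a,b,c}  FOLLOW[B]={$,a,b,c}  FOLLOW[C]={$,a,b,c}
[3] (stable)
  FOLLOW[S]={$,a,b,c}  FOLLOW[A]={$,a,b,c}  FOLLOW[B]={$,a,b,c}  FOLLOW[C]={$,a,b,c}

FOLLOW(C) = ["$", "a", "b", "c"]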